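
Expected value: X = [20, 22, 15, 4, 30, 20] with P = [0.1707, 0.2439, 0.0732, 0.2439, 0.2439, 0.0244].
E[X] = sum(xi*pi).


E[X] = 20*0.1707 + 22*0.2439 + 15*0.0732 + 4*0.2439 + 30*0.2439 + 20*0.0244
= 3.4140 + 5.3658 + 1.0980 + 0.9756 + 7.3170 + 0.4880
= 18.6584

E[X] = 18.6584


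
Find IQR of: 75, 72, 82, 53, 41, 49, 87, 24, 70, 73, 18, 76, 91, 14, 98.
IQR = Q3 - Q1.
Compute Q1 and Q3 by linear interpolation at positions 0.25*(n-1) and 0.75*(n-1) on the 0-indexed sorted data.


Sorted: 14, 18, 24, 41, 49, 53, 70, 72, 73, 75, 76, 82, 87, 91, 98
Q1 (25th %ile) = 45.0000
Q3 (75th %ile) = 79.0000
IQR = 79.0000 - 45.0000 = 34.0000

IQR = 34.0000


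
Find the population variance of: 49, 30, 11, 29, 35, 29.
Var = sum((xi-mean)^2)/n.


Mean = 30.5000
Squared deviations: 342.2500, 0.2500, 380.2500, 2.2500, 20.2500, 2.2500
Sum = 747.5000
Variance = 747.5000/6 = 124.5833

Variance = 124.5833


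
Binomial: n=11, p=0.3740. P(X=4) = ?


C(11,4) = 330
p^4 = 0.019565
(1-p)^7 = 0.037672
P = 330 * 0.019565 * 0.037672 = 0.2432

P(X=4) = 0.2432


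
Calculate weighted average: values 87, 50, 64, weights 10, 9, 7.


Numerator = 87*10 + 50*9 + 64*7 = 1768
Denominator = 10 + 9 + 7 = 26
WM = 1768/26 = 68.0000

WM = 68.0000


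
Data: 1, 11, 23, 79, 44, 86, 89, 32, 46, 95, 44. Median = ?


Sorted: 1, 11, 23, 32, 44, 44, 46, 79, 86, 89, 95
n = 11 (odd)
Middle value = 44

Median = 44


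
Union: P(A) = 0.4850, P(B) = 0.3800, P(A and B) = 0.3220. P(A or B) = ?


P(A∪B) = 0.4850 + 0.3800 - 0.3220
= 0.8650 - 0.3220
= 0.5430

P(A∪B) = 0.5430


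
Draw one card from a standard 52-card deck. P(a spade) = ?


13 spades in 52 cards
P = 13/52 = 0.2500

P = 0.2500


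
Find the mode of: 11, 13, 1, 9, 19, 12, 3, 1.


Frequencies: 1:2, 3:1, 9:1, 11:1, 12:1, 13:1, 19:1
Max frequency = 2
Mode = 1

Mode = 1


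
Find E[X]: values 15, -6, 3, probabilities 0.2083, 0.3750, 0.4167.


E[X] = 15*0.2083 - 6*0.3750 + 3*0.4167
= 3.1245 - 2.2500 + 1.2501
= 2.1246

E[X] = 2.1246


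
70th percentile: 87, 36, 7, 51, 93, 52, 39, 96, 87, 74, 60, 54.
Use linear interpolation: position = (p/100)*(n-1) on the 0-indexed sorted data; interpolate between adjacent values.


Sorted: 7, 36, 39, 51, 52, 54, 60, 74, 87, 87, 93, 96
n = 12
Index = 70/100 * 11 = 7.7000
Lower = data[7] = 74, Upper = data[8] = 87
P70 = 74 + 0.7000*(13) = 83.1000

P70 = 83.1000


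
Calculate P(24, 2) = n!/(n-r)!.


P(24,2) = 24!/22!
= 620448401733239439360000/1124000727777607680000
= 552

P(24,2) = 552


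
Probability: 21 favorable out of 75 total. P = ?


P = 21/75 = 0.2800

P = 0.2800


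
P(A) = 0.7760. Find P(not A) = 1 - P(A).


P(not A) = 1 - 0.7760 = 0.2240

P(not A) = 0.2240


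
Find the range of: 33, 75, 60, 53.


Max = 75, Min = 33
Range = 75 - 33 = 42

Range = 42


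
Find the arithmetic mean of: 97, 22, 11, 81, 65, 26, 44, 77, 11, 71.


Sum = 97 + 22 + 11 + 81 + 65 + 26 + 44 + 77 + 11 + 71 = 505
n = 10
Mean = 505/10 = 50.5000

Mean = 50.5000


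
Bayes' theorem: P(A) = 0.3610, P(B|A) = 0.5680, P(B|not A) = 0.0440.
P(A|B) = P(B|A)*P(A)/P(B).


P(B) = P(B|A)*P(A) + P(B|A')*P(A')
= 0.5680*0.3610 + 0.0440*0.6390
= 0.205048 + 0.028116 = 0.233164
P(A|B) = 0.205048/0.233164 = 0.8794

P(A|B) = 0.8794


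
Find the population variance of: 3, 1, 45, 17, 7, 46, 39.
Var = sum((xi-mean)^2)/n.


Mean = 22.5714
Squared deviations: 383.0408, 465.3265, 503.0408, 31.0408, 242.4694, 548.8980, 269.8980
Sum = 2443.7143
Variance = 2443.7143/7 = 349.1020

Variance = 349.1020


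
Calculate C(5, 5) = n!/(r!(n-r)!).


C(5,5) = 5!/(5! × 0!)
= 120/(120 × 1)
= 1

C(5,5) = 1


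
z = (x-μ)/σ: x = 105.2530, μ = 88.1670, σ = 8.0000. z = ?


z = (105.2530 - 88.1670)/8.0000
= 17.0860/8.0000
= 2.1357

z = 2.1357


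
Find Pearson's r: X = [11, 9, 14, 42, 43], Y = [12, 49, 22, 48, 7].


Mean X = 23.8000, Mean Y = 27.6000
SD X = 15.354478, SD Y = 17.738095
Cov = -17.280000
r = -17.280000/(15.354478*17.738095) = -0.0634

r = -0.0634


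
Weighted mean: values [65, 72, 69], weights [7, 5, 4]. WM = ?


Numerator = 65*7 + 72*5 + 69*4 = 1091
Denominator = 7 + 5 + 4 = 16
WM = 1091/16 = 68.1875

WM = 68.1875


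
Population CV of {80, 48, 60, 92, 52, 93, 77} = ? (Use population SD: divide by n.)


Mean = 71.7143
SD = 17.1107
CV = (17.1107/71.7143)*100 = 23.8595%

CV = 23.8595%


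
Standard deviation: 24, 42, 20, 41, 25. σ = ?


Mean = 30.4000
Variance = 85.0400
SD = sqrt(85.0400) = 9.2217

SD = 9.2217


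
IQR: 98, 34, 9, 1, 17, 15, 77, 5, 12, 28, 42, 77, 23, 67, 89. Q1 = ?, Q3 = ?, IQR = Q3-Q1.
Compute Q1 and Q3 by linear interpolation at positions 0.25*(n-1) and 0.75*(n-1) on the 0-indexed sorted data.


Sorted: 1, 5, 9, 12, 15, 17, 23, 28, 34, 42, 67, 77, 77, 89, 98
Q1 (25th %ile) = 13.5000
Q3 (75th %ile) = 72.0000
IQR = 72.0000 - 13.5000 = 58.5000

IQR = 58.5000


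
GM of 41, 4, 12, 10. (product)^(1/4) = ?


Product = 41 × 4 × 12 × 10 = 19680
GM = 19680^(1/4) = 11.8442

GM = 11.8442


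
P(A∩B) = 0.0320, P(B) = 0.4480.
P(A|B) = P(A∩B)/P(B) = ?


P(A|B) = 0.0320/0.4480 = 0.0714

P(A|B) = 0.0714


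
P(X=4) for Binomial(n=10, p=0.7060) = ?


C(10,4) = 210
p^4 = 0.248438
(1-p)^6 = 0.000646
P = 210 * 0.248438 * 0.000646 = 0.0337

P(X=4) = 0.0337


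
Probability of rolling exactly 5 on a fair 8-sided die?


Favorable outcomes (roll = 5): 1
Total outcomes = 8
P = 1/8 = 0.1250

P = 0.1250


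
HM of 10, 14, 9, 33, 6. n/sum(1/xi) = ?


Sum of reciprocals = 1/10 + 1/14 + 1/9 + 1/33 + 1/6 = 0.479509
HM = 5/0.479509 = 10.4273

HM = 10.4273


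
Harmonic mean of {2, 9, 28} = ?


Sum of reciprocals = 1/2 + 1/9 + 1/28 = 0.646825
HM = 3/0.646825 = 4.6380

HM = 4.6380


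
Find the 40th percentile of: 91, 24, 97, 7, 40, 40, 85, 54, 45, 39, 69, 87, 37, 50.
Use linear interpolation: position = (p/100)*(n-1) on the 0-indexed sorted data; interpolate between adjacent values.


Sorted: 7, 24, 37, 39, 40, 40, 45, 50, 54, 69, 85, 87, 91, 97
n = 14
Index = 40/100 * 13 = 5.2000
Lower = data[5] = 40, Upper = data[6] = 45
P40 = 40 + 0.2000*(5) = 41.0000

P40 = 41.0000


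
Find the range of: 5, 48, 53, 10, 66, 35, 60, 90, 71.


Max = 90, Min = 5
Range = 90 - 5 = 85

Range = 85


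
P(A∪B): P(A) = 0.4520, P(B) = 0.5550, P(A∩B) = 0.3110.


P(A∪B) = 0.4520 + 0.5550 - 0.3110
= 1.0070 - 0.3110
= 0.6960

P(A∪B) = 0.6960


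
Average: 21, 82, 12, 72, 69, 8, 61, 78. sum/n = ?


Sum = 21 + 82 + 12 + 72 + 69 + 8 + 61 + 78 = 403
n = 8
Mean = 403/8 = 50.3750

Mean = 50.3750


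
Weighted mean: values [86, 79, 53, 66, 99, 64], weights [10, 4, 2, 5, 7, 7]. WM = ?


Numerator = 86*10 + 79*4 + 53*2 + 66*5 + 99*7 + 64*7 = 2753
Denominator = 10 + 4 + 2 + 5 + 7 + 7 = 35
WM = 2753/35 = 78.6571

WM = 78.6571


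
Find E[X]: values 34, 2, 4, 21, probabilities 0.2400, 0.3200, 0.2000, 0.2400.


E[X] = 34*0.2400 + 2*0.3200 + 4*0.2000 + 21*0.2400
= 8.1600 + 0.6400 + 0.8000 + 5.0400
= 14.6400

E[X] = 14.6400


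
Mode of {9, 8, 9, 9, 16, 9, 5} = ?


Frequencies: 5:1, 8:1, 9:4, 16:1
Max frequency = 4
Mode = 9

Mode = 9


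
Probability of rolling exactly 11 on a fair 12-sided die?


Favorable outcomes (roll = 11): 1
Total outcomes = 12
P = 1/12 = 0.0833

P = 0.0833


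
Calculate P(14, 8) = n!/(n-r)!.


P(14,8) = 14!/6!
= 87178291200/720
= 121080960

P(14,8) = 121080960


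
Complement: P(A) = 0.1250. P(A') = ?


P(not A) = 1 - 0.1250 = 0.8750

P(not A) = 0.8750


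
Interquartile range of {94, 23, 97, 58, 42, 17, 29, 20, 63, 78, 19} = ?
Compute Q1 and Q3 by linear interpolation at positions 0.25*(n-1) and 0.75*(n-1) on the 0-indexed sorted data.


Sorted: 17, 19, 20, 23, 29, 42, 58, 63, 78, 94, 97
Q1 (25th %ile) = 21.5000
Q3 (75th %ile) = 70.5000
IQR = 70.5000 - 21.5000 = 49.0000

IQR = 49.0000


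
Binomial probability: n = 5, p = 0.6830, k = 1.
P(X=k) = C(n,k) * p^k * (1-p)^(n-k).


C(5,1) = 5
p^1 = 0.683000
(1-p)^4 = 0.010098
P = 5 * 0.683000 * 0.010098 = 0.0345

P(X=1) = 0.0345


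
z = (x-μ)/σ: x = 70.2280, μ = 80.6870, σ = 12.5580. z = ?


z = (70.2280 - 80.6870)/12.5580
= -10.4590/12.5580
= -0.8329

z = -0.8329


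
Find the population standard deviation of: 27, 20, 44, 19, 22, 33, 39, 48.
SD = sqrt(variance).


Mean = 31.5000
Variance = 110.7500
SD = sqrt(110.7500) = 10.5238

SD = 10.5238


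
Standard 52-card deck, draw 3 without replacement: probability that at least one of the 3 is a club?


P(at least one) = 1 - P(none)
P(none) = (39/52) × (38/51) × (37/50) = 0.413529
P(at least one) = 1 - 0.413529 = 0.5865

P = 0.5865


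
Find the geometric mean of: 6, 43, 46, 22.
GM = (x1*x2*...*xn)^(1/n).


Product = 6 × 43 × 46 × 22 = 261096
GM = 261096^(1/4) = 22.6048

GM = 22.6048


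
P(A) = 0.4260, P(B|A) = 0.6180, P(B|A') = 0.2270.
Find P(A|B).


P(B) = P(B|A)*P(A) + P(B|A')*P(A')
= 0.6180*0.4260 + 0.2270*0.5740
= 0.263268 + 0.130298 = 0.393566
P(A|B) = 0.263268/0.393566 = 0.6689

P(A|B) = 0.6689


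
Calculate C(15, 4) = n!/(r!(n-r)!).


C(15,4) = 15!/(4! × 11!)
= 1307674368000/(24 × 39916800)
= 1365

C(15,4) = 1365


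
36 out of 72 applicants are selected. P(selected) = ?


P = 36/72 = 0.5000

P = 0.5000


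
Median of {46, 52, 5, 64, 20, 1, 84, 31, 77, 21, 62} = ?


Sorted: 1, 5, 20, 21, 31, 46, 52, 62, 64, 77, 84
n = 11 (odd)
Middle value = 46

Median = 46


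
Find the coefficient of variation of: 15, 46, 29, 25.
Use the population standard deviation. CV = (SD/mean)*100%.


Mean = 28.7500
SD = 11.1887
CV = (11.1887/28.7500)*100 = 38.9173%

CV = 38.9173%


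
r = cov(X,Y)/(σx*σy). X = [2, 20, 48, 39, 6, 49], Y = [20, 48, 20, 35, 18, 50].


Mean X = 27.3333, Mean Y = 31.8333
SD X = 19.075872, SD Y = 13.371819
Cov = 110.388889
r = 110.388889/(19.075872*13.371819) = 0.4328

r = 0.4328


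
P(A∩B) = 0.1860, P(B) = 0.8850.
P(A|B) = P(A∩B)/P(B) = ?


P(A|B) = 0.1860/0.8850 = 0.2102

P(A|B) = 0.2102


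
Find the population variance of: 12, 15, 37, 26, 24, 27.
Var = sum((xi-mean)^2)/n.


Mean = 23.5000
Squared deviations: 132.2500, 72.2500, 182.2500, 6.2500, 0.2500, 12.2500
Sum = 405.5000
Variance = 405.5000/6 = 67.5833

Variance = 67.5833


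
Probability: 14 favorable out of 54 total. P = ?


P = 14/54 = 0.2593

P = 0.2593


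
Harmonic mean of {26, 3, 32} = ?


Sum of reciprocals = 1/26 + 1/3 + 1/32 = 0.403045
HM = 3/0.403045 = 7.4433

HM = 7.4433


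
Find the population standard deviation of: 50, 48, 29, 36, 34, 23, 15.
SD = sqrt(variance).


Mean = 33.5714
Variance = 137.3878
SD = sqrt(137.3878) = 11.7213

SD = 11.7213


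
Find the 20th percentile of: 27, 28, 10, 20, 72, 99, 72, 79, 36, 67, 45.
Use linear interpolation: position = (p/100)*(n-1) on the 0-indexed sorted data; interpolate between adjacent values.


Sorted: 10, 20, 27, 28, 36, 45, 67, 72, 72, 79, 99
n = 11
Index = 20/100 * 10 = 2.0000
Lower = data[2] = 27, Upper = data[3] = 28
P20 = 27 + 0*(1) = 27.0000

P20 = 27.0000


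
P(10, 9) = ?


P(10,9) = 10!/1!
= 3628800/1
= 3628800

P(10,9) = 3628800


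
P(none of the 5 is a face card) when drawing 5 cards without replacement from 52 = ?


P(no face cards) = (40/52) × (39/51) × (38/50) × (37/49) × (36/48)
= 0.2532

P = 0.2532


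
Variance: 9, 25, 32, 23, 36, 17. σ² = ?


Mean = 23.6667
Squared deviations: 215.1111, 1.7778, 69.4444, 0.4444, 152.1111, 44.4444
Sum = 483.3333
Variance = 483.3333/6 = 80.5556

Variance = 80.5556


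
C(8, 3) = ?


C(8,3) = 8!/(3! × 5!)
= 40320/(6 × 120)
= 56

C(8,3) = 56


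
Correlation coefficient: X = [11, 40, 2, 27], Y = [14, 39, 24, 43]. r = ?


Mean X = 20.0000, Mean Y = 30.0000
SD X = 14.611639, SD Y = 11.640447
Cov = 130.750000
r = 130.750000/(14.611639*11.640447) = 0.7687

r = 0.7687


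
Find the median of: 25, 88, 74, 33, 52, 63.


Sorted: 25, 33, 52, 63, 74, 88
n = 6 (even)
Middle values: 52 and 63
Median = (52+63)/2 = 57.5000

Median = 57.5000


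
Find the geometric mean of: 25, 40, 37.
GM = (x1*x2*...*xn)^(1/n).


Product = 25 × 40 × 37 = 37000
GM = 37000^(1/3) = 33.3222

GM = 33.3222


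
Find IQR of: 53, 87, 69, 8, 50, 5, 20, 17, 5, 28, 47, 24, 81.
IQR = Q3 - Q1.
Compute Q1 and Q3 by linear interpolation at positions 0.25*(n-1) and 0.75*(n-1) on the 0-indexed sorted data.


Sorted: 5, 5, 8, 17, 20, 24, 28, 47, 50, 53, 69, 81, 87
Q1 (25th %ile) = 17.0000
Q3 (75th %ile) = 53.0000
IQR = 53.0000 - 17.0000 = 36.0000

IQR = 36.0000


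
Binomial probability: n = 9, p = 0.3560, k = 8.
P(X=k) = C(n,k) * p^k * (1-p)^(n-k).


C(9,8) = 9
p^8 = 0.000258
(1-p)^1 = 0.644000
P = 9 * 0.000258 * 0.644000 = 0.0015

P(X=8) = 0.0015


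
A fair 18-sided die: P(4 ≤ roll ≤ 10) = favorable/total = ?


Favorable outcomes (4 ≤ roll ≤ 10): 7
Total outcomes = 18
P = 7/18 = 0.3889

P = 0.3889


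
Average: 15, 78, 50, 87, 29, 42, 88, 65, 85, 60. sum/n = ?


Sum = 15 + 78 + 50 + 87 + 29 + 42 + 88 + 65 + 85 + 60 = 599
n = 10
Mean = 599/10 = 59.9000

Mean = 59.9000


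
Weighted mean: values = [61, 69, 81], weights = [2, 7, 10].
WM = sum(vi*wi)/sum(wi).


Numerator = 61*2 + 69*7 + 81*10 = 1415
Denominator = 2 + 7 + 10 = 19
WM = 1415/19 = 74.4737

WM = 74.4737


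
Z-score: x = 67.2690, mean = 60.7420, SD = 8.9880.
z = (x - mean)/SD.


z = (67.2690 - 60.7420)/8.9880
= 6.5270/8.9880
= 0.7262

z = 0.7262


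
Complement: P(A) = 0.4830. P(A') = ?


P(not A) = 1 - 0.4830 = 0.5170

P(not A) = 0.5170


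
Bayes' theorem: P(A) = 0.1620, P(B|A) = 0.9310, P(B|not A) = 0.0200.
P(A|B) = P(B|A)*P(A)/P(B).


P(B) = P(B|A)*P(A) + P(B|A')*P(A')
= 0.9310*0.1620 + 0.0200*0.8380
= 0.150822 + 0.016760 = 0.167582
P(A|B) = 0.150822/0.167582 = 0.9000

P(A|B) = 0.9000


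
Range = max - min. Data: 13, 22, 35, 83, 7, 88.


Max = 88, Min = 7
Range = 88 - 7 = 81

Range = 81


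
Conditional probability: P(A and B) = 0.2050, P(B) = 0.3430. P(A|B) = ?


P(A|B) = 0.2050/0.3430 = 0.5977

P(A|B) = 0.5977


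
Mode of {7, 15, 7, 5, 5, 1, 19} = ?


Frequencies: 1:1, 5:2, 7:2, 15:1, 19:1
Max frequency = 2
Mode = 5, 7

Mode = 5, 7


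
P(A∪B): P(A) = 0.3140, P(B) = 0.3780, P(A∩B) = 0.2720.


P(A∪B) = 0.3140 + 0.3780 - 0.2720
= 0.6920 - 0.2720
= 0.4200

P(A∪B) = 0.4200


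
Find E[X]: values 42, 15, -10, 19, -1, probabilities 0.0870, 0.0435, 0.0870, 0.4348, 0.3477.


E[X] = 42*0.0870 + 15*0.0435 - 10*0.0870 + 19*0.4348 - 1*0.3477
= 3.6540 + 0.6525 - 0.8700 + 8.2612 - 0.3477
= 11.3500

E[X] = 11.3500


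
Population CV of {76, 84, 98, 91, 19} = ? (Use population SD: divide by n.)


Mean = 73.6000
SD = 28.2602
CV = (28.2602/73.6000)*100 = 38.3970%

CV = 38.3970%


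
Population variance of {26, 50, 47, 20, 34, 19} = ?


Mean = 32.6667
Squared deviations: 44.4444, 300.4444, 205.4444, 160.4444, 1.7778, 186.7778
Sum = 899.3333
Variance = 899.3333/6 = 149.8889

Variance = 149.8889


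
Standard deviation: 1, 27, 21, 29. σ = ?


Mean = 19.5000
Variance = 122.7500
SD = sqrt(122.7500) = 11.0793

SD = 11.0793


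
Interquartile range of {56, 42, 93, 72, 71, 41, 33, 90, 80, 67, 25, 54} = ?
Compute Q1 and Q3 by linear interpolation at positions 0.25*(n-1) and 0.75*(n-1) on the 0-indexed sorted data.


Sorted: 25, 33, 41, 42, 54, 56, 67, 71, 72, 80, 90, 93
Q1 (25th %ile) = 41.7500
Q3 (75th %ile) = 74.0000
IQR = 74.0000 - 41.7500 = 32.2500

IQR = 32.2500


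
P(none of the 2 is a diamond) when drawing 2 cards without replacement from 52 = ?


P(no diamonds) = (39/52) × (38/51)
= 0.5588

P = 0.5588


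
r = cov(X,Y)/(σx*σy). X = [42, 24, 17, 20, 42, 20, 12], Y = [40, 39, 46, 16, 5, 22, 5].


Mean X = 25.2857, Mean Y = 24.7143
SD X = 11.093296, SD Y = 15.817841
Cov = 7.653061
r = 7.653061/(11.093296*15.817841) = 0.0436

r = 0.0436


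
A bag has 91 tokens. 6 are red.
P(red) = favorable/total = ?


P = 6/91 = 0.0659

P = 0.0659


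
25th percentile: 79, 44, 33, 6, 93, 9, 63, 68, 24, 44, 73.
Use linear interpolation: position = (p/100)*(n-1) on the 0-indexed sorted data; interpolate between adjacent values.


Sorted: 6, 9, 24, 33, 44, 44, 63, 68, 73, 79, 93
n = 11
Index = 25/100 * 10 = 2.5000
Lower = data[2] = 24, Upper = data[3] = 33
P25 = 24 + 0.5000*(9) = 28.5000

P25 = 28.5000


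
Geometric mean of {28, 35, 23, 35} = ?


Product = 28 × 35 × 23 × 35 = 788900
GM = 788900^(1/4) = 29.8027

GM = 29.8027


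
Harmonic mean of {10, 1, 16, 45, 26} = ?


Sum of reciprocals = 1/10 + 1/1 + 1/16 + 1/45 + 1/26 = 1.223184
HM = 5/1.223184 = 4.0877

HM = 4.0877


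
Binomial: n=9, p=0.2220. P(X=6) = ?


C(9,6) = 84
p^6 = 0.000120
(1-p)^3 = 0.470911
P = 84 * 0.000120 * 0.470911 = 0.0047

P(X=6) = 0.0047


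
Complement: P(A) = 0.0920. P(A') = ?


P(not A) = 1 - 0.0920 = 0.9080

P(not A) = 0.9080


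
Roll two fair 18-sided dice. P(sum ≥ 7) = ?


Total outcomes = 18×18 = 324
Favorable (sum ≥ 7): 309
P = 309/324 = 0.9537

P = 0.9537


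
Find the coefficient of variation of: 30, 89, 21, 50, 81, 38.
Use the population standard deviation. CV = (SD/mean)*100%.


Mean = 51.5000
SD = 25.3427
CV = (25.3427/51.5000)*100 = 49.2090%

CV = 49.2090%


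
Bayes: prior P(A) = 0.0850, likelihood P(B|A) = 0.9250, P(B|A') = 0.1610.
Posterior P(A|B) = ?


P(B) = P(B|A)*P(A) + P(B|A')*P(A')
= 0.9250*0.0850 + 0.1610*0.9150
= 0.078625 + 0.147315 = 0.225940
P(A|B) = 0.078625/0.225940 = 0.3480

P(A|B) = 0.3480


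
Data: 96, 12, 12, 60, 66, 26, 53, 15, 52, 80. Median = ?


Sorted: 12, 12, 15, 26, 52, 53, 60, 66, 80, 96
n = 10 (even)
Middle values: 52 and 53
Median = (52+53)/2 = 52.5000

Median = 52.5000


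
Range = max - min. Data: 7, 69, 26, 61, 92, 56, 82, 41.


Max = 92, Min = 7
Range = 92 - 7 = 85

Range = 85


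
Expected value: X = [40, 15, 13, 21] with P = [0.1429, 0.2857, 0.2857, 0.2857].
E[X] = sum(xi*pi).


E[X] = 40*0.1429 + 15*0.2857 + 13*0.2857 + 21*0.2857
= 5.7160 + 4.2855 + 3.7141 + 5.9997
= 19.7153

E[X] = 19.7153


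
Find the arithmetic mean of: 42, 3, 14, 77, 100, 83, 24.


Sum = 42 + 3 + 14 + 77 + 100 + 83 + 24 = 343
n = 7
Mean = 343/7 = 49.0000

Mean = 49.0000


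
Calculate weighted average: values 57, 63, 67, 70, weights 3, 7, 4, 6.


Numerator = 57*3 + 63*7 + 67*4 + 70*6 = 1300
Denominator = 3 + 7 + 4 + 6 = 20
WM = 1300/20 = 65.0000

WM = 65.0000


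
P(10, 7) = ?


P(10,7) = 10!/3!
= 3628800/6
= 604800

P(10,7) = 604800


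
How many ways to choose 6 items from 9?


C(9,6) = 9!/(6! × 3!)
= 362880/(720 × 6)
= 84

C(9,6) = 84


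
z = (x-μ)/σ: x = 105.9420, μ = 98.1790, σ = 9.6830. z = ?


z = (105.9420 - 98.1790)/9.6830
= 7.7630/9.6830
= 0.8017

z = 0.8017


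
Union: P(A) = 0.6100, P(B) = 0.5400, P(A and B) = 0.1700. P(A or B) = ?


P(A∪B) = 0.6100 + 0.5400 - 0.1700
= 1.1500 - 0.1700
= 0.9800

P(A∪B) = 0.9800


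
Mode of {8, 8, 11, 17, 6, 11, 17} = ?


Frequencies: 6:1, 8:2, 11:2, 17:2
Max frequency = 2
Mode = 8, 11, 17

Mode = 8, 11, 17


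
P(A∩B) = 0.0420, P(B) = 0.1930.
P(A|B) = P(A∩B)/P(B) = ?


P(A|B) = 0.0420/0.1930 = 0.2176

P(A|B) = 0.2176


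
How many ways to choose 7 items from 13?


C(13,7) = 13!/(7! × 6!)
= 6227020800/(5040 × 720)
= 1716

C(13,7) = 1716


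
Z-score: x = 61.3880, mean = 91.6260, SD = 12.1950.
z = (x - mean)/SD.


z = (61.3880 - 91.6260)/12.1950
= -30.2380/12.1950
= -2.4795

z = -2.4795


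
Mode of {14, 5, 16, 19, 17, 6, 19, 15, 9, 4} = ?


Frequencies: 4:1, 5:1, 6:1, 9:1, 14:1, 15:1, 16:1, 17:1, 19:2
Max frequency = 2
Mode = 19

Mode = 19


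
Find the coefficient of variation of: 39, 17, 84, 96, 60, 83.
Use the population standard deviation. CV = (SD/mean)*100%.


Mean = 63.1667
SD = 27.7814
CV = (27.7814/63.1667)*100 = 43.9811%

CV = 43.9811%


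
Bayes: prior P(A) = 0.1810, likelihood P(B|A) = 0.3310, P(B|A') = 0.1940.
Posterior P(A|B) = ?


P(B) = P(B|A)*P(A) + P(B|A')*P(A')
= 0.3310*0.1810 + 0.1940*0.8190
= 0.059911 + 0.158886 = 0.218797
P(A|B) = 0.059911/0.218797 = 0.2738

P(A|B) = 0.2738


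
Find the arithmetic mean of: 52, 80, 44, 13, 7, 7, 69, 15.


Sum = 52 + 80 + 44 + 13 + 7 + 7 + 69 + 15 = 287
n = 8
Mean = 287/8 = 35.8750

Mean = 35.8750


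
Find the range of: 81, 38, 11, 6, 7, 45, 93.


Max = 93, Min = 6
Range = 93 - 6 = 87

Range = 87


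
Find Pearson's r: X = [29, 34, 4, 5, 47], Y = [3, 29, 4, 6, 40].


Mean X = 23.8000, Mean Y = 16.4000
SD X = 16.821415, SD Y = 15.213152
Cov = 209.480000
r = 209.480000/(16.821415*15.213152) = 0.8186

r = 0.8186


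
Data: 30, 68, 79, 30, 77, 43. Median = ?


Sorted: 30, 30, 43, 68, 77, 79
n = 6 (even)
Middle values: 43 and 68
Median = (43+68)/2 = 55.5000

Median = 55.5000


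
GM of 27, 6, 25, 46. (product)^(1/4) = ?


Product = 27 × 6 × 25 × 46 = 186300
GM = 186300^(1/4) = 20.7756

GM = 20.7756


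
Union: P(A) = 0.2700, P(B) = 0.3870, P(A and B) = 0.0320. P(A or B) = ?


P(A∪B) = 0.2700 + 0.3870 - 0.0320
= 0.6570 - 0.0320
= 0.6250

P(A∪B) = 0.6250


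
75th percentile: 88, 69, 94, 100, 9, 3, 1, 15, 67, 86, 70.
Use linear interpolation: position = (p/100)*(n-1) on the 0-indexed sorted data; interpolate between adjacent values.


Sorted: 1, 3, 9, 15, 67, 69, 70, 86, 88, 94, 100
n = 11
Index = 75/100 * 10 = 7.5000
Lower = data[7] = 86, Upper = data[8] = 88
P75 = 86 + 0.5000*(2) = 87.0000

P75 = 87.0000


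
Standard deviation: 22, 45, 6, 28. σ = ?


Mean = 25.2500
Variance = 194.6875
SD = sqrt(194.6875) = 13.9530

SD = 13.9530


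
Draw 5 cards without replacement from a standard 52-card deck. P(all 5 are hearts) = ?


P(all hearts) = (13/52) × (12/51) × (11/50) × (10/49) × (9/48)
= 0.0005

P = 0.0005


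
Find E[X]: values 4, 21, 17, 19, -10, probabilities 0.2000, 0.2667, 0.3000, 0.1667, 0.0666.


E[X] = 4*0.2000 + 21*0.2667 + 17*0.3000 + 19*0.1667 - 10*0.0666
= 0.8000 + 5.6007 + 5.1000 + 3.1673 - 0.6660
= 14.0020

E[X] = 14.0020


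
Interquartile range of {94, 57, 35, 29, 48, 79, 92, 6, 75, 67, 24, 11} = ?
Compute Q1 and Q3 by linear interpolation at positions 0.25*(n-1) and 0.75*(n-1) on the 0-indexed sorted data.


Sorted: 6, 11, 24, 29, 35, 48, 57, 67, 75, 79, 92, 94
Q1 (25th %ile) = 27.7500
Q3 (75th %ile) = 76.0000
IQR = 76.0000 - 27.7500 = 48.2500

IQR = 48.2500


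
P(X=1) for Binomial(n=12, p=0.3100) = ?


C(12,1) = 12
p^1 = 0.310000
(1-p)^11 = 0.016879
P = 12 * 0.310000 * 0.016879 = 0.0628

P(X=1) = 0.0628


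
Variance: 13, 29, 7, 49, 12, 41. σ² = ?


Mean = 25.1667
Squared deviations: 148.0278, 14.6944, 330.0278, 568.0278, 173.3611, 250.6944
Sum = 1484.8333
Variance = 1484.8333/6 = 247.4722

Variance = 247.4722


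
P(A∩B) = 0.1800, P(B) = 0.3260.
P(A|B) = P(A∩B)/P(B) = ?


P(A|B) = 0.1800/0.3260 = 0.5521

P(A|B) = 0.5521


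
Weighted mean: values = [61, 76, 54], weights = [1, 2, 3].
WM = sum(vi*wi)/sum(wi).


Numerator = 61*1 + 76*2 + 54*3 = 375
Denominator = 1 + 2 + 3 = 6
WM = 375/6 = 62.5000

WM = 62.5000


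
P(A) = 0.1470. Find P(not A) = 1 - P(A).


P(not A) = 1 - 0.1470 = 0.8530

P(not A) = 0.8530


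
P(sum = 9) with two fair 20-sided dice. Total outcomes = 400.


Total outcomes = 20×20 = 400
Favorable (sum = 9): 8
P = 8/400 = 0.0200

P = 0.0200


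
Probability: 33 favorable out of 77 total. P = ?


P = 33/77 = 0.4286

P = 0.4286


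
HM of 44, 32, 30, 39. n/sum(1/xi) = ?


Sum of reciprocals = 1/44 + 1/32 + 1/30 + 1/39 = 0.112952
HM = 4/0.112952 = 35.4134

HM = 35.4134


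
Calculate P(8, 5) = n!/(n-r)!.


P(8,5) = 8!/3!
= 40320/6
= 6720

P(8,5) = 6720


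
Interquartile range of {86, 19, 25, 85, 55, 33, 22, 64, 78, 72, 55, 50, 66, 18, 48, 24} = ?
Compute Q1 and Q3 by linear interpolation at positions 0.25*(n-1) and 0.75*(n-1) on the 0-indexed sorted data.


Sorted: 18, 19, 22, 24, 25, 33, 48, 50, 55, 55, 64, 66, 72, 78, 85, 86
Q1 (25th %ile) = 24.7500
Q3 (75th %ile) = 67.5000
IQR = 67.5000 - 24.7500 = 42.7500

IQR = 42.7500


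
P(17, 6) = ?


P(17,6) = 17!/11!
= 355687428096000/39916800
= 8910720

P(17,6) = 8910720


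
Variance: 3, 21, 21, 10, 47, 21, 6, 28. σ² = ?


Mean = 19.6250
Squared deviations: 276.3906, 1.8906, 1.8906, 92.6406, 749.3906, 1.8906, 185.6406, 70.1406
Sum = 1379.8750
Variance = 1379.8750/8 = 172.4844

Variance = 172.4844


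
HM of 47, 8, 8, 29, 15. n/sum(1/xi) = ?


Sum of reciprocals = 1/47 + 1/8 + 1/8 + 1/29 + 1/15 = 0.372426
HM = 5/0.372426 = 13.4255

HM = 13.4255


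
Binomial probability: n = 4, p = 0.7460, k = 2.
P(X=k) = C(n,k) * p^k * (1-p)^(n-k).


C(4,2) = 6
p^2 = 0.556516
(1-p)^2 = 0.064516
P = 6 * 0.556516 * 0.064516 = 0.2154

P(X=2) = 0.2154


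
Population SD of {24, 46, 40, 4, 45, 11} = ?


Mean = 28.3333
Variance = 272.8889
SD = sqrt(272.8889) = 16.5193

SD = 16.5193


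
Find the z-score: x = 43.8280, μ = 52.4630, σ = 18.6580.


z = (43.8280 - 52.4630)/18.6580
= -8.6350/18.6580
= -0.4628

z = -0.4628


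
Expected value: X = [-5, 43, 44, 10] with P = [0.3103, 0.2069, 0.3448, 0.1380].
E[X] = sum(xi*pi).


E[X] = -5*0.3103 + 43*0.2069 + 44*0.3448 + 10*0.1380
= -1.5515 + 8.8967 + 15.1712 + 1.3800
= 23.8964

E[X] = 23.8964


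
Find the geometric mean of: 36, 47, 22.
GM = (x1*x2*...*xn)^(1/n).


Product = 36 × 47 × 22 = 37224
GM = 37224^(1/3) = 33.3893

GM = 33.3893


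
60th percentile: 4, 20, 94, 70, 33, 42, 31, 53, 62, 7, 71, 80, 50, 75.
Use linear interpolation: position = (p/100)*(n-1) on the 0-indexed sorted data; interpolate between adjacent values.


Sorted: 4, 7, 20, 31, 33, 42, 50, 53, 62, 70, 71, 75, 80, 94
n = 14
Index = 60/100 * 13 = 7.8000
Lower = data[7] = 53, Upper = data[8] = 62
P60 = 53 + 0.8000*(9) = 60.2000

P60 = 60.2000


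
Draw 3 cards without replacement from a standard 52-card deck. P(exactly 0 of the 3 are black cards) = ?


Hypergeometric: P(X=0) = C(26,0)·C(26,3) / C(52,3)
= 1 × 2600 / 22100
= 2600/22100 = 0.1176

P = 0.1176


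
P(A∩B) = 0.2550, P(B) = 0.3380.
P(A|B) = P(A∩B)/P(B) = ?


P(A|B) = 0.2550/0.3380 = 0.7544

P(A|B) = 0.7544


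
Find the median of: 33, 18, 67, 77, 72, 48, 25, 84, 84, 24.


Sorted: 18, 24, 25, 33, 48, 67, 72, 77, 84, 84
n = 10 (even)
Middle values: 48 and 67
Median = (48+67)/2 = 57.5000

Median = 57.5000


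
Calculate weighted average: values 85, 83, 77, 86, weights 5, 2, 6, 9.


Numerator = 85*5 + 83*2 + 77*6 + 86*9 = 1827
Denominator = 5 + 2 + 6 + 9 = 22
WM = 1827/22 = 83.0455

WM = 83.0455


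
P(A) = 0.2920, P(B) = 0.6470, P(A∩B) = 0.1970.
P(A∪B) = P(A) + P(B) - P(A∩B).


P(A∪B) = 0.2920 + 0.6470 - 0.1970
= 0.9390 - 0.1970
= 0.7420

P(A∪B) = 0.7420


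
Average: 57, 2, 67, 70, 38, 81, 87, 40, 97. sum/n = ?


Sum = 57 + 2 + 67 + 70 + 38 + 81 + 87 + 40 + 97 = 539
n = 9
Mean = 539/9 = 59.8889

Mean = 59.8889


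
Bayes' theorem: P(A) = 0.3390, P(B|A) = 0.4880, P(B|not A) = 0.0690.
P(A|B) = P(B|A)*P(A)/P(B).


P(B) = P(B|A)*P(A) + P(B|A')*P(A')
= 0.4880*0.3390 + 0.0690*0.6610
= 0.165432 + 0.045609 = 0.211041
P(A|B) = 0.165432/0.211041 = 0.7839

P(A|B) = 0.7839


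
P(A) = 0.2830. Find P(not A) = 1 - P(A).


P(not A) = 1 - 0.2830 = 0.7170

P(not A) = 0.7170


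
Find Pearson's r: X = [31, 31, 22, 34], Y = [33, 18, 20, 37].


Mean X = 29.5000, Mean Y = 27.0000
SD X = 4.500000, SD Y = 8.154753
Cov = 23.250000
r = 23.250000/(4.500000*8.154753) = 0.6336

r = 0.6336


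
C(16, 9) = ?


C(16,9) = 16!/(9! × 7!)
= 20922789888000/(362880 × 5040)
= 11440

C(16,9) = 11440


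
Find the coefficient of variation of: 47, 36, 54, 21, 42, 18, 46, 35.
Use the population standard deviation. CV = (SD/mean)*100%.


Mean = 37.3750
SD = 11.8104
CV = (11.8104/37.3750)*100 = 31.5996%

CV = 31.5996%


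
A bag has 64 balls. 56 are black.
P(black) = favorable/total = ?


P = 56/64 = 0.8750

P = 0.8750


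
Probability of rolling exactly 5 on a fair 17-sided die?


Favorable outcomes (roll = 5): 1
Total outcomes = 17
P = 1/17 = 0.0588

P = 0.0588


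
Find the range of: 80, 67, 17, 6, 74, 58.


Max = 80, Min = 6
Range = 80 - 6 = 74

Range = 74


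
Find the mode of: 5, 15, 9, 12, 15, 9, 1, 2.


Frequencies: 1:1, 2:1, 5:1, 9:2, 12:1, 15:2
Max frequency = 2
Mode = 9, 15

Mode = 9, 15


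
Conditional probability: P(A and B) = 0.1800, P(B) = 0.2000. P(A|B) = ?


P(A|B) = 0.1800/0.2000 = 0.9000

P(A|B) = 0.9000


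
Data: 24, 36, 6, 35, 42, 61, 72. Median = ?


Sorted: 6, 24, 35, 36, 42, 61, 72
n = 7 (odd)
Middle value = 36

Median = 36


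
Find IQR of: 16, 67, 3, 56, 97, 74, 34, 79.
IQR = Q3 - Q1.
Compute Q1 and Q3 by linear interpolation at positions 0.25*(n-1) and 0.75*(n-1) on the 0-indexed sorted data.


Sorted: 3, 16, 34, 56, 67, 74, 79, 97
Q1 (25th %ile) = 29.5000
Q3 (75th %ile) = 75.2500
IQR = 75.2500 - 29.5000 = 45.7500

IQR = 45.7500


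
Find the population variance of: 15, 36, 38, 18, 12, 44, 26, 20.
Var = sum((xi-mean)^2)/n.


Mean = 26.1250
Squared deviations: 123.7656, 97.5156, 141.0156, 66.0156, 199.5156, 319.5156, 0.0156, 37.5156
Sum = 984.8750
Variance = 984.8750/8 = 123.1094

Variance = 123.1094


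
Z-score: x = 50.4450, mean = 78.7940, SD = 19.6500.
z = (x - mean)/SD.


z = (50.4450 - 78.7940)/19.6500
= -28.3490/19.6500
= -1.4427

z = -1.4427


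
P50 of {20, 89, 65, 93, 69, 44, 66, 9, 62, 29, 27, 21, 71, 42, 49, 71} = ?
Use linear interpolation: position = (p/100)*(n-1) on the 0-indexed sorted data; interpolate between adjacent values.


Sorted: 9, 20, 21, 27, 29, 42, 44, 49, 62, 65, 66, 69, 71, 71, 89, 93
n = 16
Index = 50/100 * 15 = 7.5000
Lower = data[7] = 49, Upper = data[8] = 62
P50 = 49 + 0.5000*(13) = 55.5000

P50 = 55.5000


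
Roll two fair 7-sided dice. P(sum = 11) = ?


Total outcomes = 7×7 = 49
Favorable (sum = 11): 4
P = 4/49 = 0.0816

P = 0.0816


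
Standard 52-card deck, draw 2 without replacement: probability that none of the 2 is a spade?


P(no spades) = (39/52) × (38/51)
= 0.5588

P = 0.5588


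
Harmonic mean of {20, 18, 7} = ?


Sum of reciprocals = 1/20 + 1/18 + 1/7 = 0.248413
HM = 3/0.248413 = 12.0767

HM = 12.0767


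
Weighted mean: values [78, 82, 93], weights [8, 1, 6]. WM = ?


Numerator = 78*8 + 82*1 + 93*6 = 1264
Denominator = 8 + 1 + 6 = 15
WM = 1264/15 = 84.2667

WM = 84.2667


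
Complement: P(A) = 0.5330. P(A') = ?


P(not A) = 1 - 0.5330 = 0.4670

P(not A) = 0.4670


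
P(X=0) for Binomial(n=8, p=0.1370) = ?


C(8,0) = 1
p^0 = 1.000000
(1-p)^8 = 0.307671
P = 1 * 1.000000 * 0.307671 = 0.3077

P(X=0) = 0.3077


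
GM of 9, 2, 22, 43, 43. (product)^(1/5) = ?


Product = 9 × 2 × 22 × 43 × 43 = 732204
GM = 732204^(1/5) = 14.8911

GM = 14.8911


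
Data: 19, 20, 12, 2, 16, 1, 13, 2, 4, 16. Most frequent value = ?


Frequencies: 1:1, 2:2, 4:1, 12:1, 13:1, 16:2, 19:1, 20:1
Max frequency = 2
Mode = 2, 16

Mode = 2, 16


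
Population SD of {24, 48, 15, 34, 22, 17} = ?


Mean = 26.6667
Variance = 127.8889
SD = sqrt(127.8889) = 11.3088

SD = 11.3088


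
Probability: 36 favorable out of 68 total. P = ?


P = 36/68 = 0.5294

P = 0.5294


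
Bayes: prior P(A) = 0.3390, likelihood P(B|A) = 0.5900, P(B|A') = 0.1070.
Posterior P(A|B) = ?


P(B) = P(B|A)*P(A) + P(B|A')*P(A')
= 0.5900*0.3390 + 0.1070*0.6610
= 0.200010 + 0.070727 = 0.270737
P(A|B) = 0.200010/0.270737 = 0.7388

P(A|B) = 0.7388


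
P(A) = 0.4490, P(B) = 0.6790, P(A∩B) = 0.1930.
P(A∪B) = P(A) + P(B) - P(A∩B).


P(A∪B) = 0.4490 + 0.6790 - 0.1930
= 1.1280 - 0.1930
= 0.9350

P(A∪B) = 0.9350


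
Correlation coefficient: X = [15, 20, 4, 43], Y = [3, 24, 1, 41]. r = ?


Mean X = 20.5000, Mean Y = 17.2500
SD X = 14.221463, SD Y = 16.406935
Cov = 219.375000
r = 219.375000/(14.221463*16.406935) = 0.9402

r = 0.9402


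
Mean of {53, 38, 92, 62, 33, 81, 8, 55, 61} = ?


Sum = 53 + 38 + 92 + 62 + 33 + 81 + 8 + 55 + 61 = 483
n = 9
Mean = 483/9 = 53.6667

Mean = 53.6667


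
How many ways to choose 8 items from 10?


C(10,8) = 10!/(8! × 2!)
= 3628800/(40320 × 2)
= 45

C(10,8) = 45


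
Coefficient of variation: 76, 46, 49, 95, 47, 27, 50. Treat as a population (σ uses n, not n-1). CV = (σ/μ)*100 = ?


Mean = 55.7143
SD = 20.7964
CV = (20.7964/55.7143)*100 = 37.3269%

CV = 37.3269%


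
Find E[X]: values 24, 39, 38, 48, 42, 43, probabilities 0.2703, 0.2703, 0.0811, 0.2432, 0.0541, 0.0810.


E[X] = 24*0.2703 + 39*0.2703 + 38*0.0811 + 48*0.2432 + 42*0.0541 + 43*0.0810
= 6.4872 + 10.5417 + 3.0818 + 11.6736 + 2.2722 + 3.4830
= 37.5395

E[X] = 37.5395


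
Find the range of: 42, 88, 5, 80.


Max = 88, Min = 5
Range = 88 - 5 = 83

Range = 83


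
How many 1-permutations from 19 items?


P(19,1) = 19!/18!
= 121645100408832000/6402373705728000
= 19

P(19,1) = 19


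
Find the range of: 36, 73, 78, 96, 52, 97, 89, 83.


Max = 97, Min = 36
Range = 97 - 36 = 61

Range = 61


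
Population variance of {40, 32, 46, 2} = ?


Mean = 30.0000
Squared deviations: 100.0000, 4.0000, 256.0000, 784.0000
Sum = 1144.0000
Variance = 1144.0000/4 = 286.0000

Variance = 286.0000


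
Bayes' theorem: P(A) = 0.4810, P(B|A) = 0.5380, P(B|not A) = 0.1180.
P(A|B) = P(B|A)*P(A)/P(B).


P(B) = P(B|A)*P(A) + P(B|A')*P(A')
= 0.5380*0.4810 + 0.1180*0.5190
= 0.258778 + 0.061242 = 0.320020
P(A|B) = 0.258778/0.320020 = 0.8086

P(A|B) = 0.8086


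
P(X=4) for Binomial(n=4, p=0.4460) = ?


C(4,4) = 1
p^4 = 0.039568
(1-p)^0 = 1.000000
P = 1 * 0.039568 * 1.000000 = 0.0396

P(X=4) = 0.0396


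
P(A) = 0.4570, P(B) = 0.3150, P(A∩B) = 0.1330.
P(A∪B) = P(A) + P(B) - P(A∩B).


P(A∪B) = 0.4570 + 0.3150 - 0.1330
= 0.7720 - 0.1330
= 0.6390

P(A∪B) = 0.6390


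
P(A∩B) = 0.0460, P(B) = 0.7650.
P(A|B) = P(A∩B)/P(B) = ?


P(A|B) = 0.0460/0.7650 = 0.0601

P(A|B) = 0.0601


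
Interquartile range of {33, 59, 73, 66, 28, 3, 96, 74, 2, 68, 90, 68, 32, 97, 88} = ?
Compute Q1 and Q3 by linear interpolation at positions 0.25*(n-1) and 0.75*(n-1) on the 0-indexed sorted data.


Sorted: 2, 3, 28, 32, 33, 59, 66, 68, 68, 73, 74, 88, 90, 96, 97
Q1 (25th %ile) = 32.5000
Q3 (75th %ile) = 81.0000
IQR = 81.0000 - 32.5000 = 48.5000

IQR = 48.5000


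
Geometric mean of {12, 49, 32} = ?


Product = 12 × 49 × 32 = 18816
GM = 18816^(1/3) = 26.5976

GM = 26.5976


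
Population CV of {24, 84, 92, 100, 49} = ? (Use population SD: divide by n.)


Mean = 69.8000
SD = 28.7639
CV = (28.7639/69.8000)*100 = 41.2090%

CV = 41.2090%


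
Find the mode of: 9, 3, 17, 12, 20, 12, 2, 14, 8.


Frequencies: 2:1, 3:1, 8:1, 9:1, 12:2, 14:1, 17:1, 20:1
Max frequency = 2
Mode = 12

Mode = 12


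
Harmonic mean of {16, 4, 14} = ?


Sum of reciprocals = 1/16 + 1/4 + 1/14 = 0.383929
HM = 3/0.383929 = 7.8140

HM = 7.8140


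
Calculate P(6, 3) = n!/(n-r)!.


P(6,3) = 6!/3!
= 720/6
= 120

P(6,3) = 120


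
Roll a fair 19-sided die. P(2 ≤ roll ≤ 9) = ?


Favorable outcomes (2 ≤ roll ≤ 9): 8
Total outcomes = 19
P = 8/19 = 0.4211

P = 0.4211


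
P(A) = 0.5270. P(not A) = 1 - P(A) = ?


P(not A) = 1 - 0.5270 = 0.4730

P(not A) = 0.4730


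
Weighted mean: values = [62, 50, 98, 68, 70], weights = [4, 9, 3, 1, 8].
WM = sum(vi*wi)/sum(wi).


Numerator = 62*4 + 50*9 + 98*3 + 68*1 + 70*8 = 1620
Denominator = 4 + 9 + 3 + 1 + 8 = 25
WM = 1620/25 = 64.8000

WM = 64.8000


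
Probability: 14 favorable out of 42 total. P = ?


P = 14/42 = 0.3333

P = 0.3333


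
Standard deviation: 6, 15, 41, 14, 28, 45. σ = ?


Mean = 24.8333
Variance = 207.8056
SD = sqrt(207.8056) = 14.4155

SD = 14.4155


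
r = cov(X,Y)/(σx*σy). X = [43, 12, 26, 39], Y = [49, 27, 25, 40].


Mean X = 30.0000, Mean Y = 35.2500
SD X = 12.144958, SD Y = 9.807523
Cov = 102.750000
r = 102.750000/(12.144958*9.807523) = 0.8626

r = 0.8626


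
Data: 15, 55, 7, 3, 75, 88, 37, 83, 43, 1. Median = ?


Sorted: 1, 3, 7, 15, 37, 43, 55, 75, 83, 88
n = 10 (even)
Middle values: 37 and 43
Median = (37+43)/2 = 40.0000

Median = 40.0000


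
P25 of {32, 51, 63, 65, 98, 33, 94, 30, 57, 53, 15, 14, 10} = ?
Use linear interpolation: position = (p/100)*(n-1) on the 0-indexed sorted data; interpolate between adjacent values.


Sorted: 10, 14, 15, 30, 32, 33, 51, 53, 57, 63, 65, 94, 98
n = 13
Index = 25/100 * 12 = 3.0000
Lower = data[3] = 30, Upper = data[4] = 32
P25 = 30 + 0*(2) = 30.0000

P25 = 30.0000


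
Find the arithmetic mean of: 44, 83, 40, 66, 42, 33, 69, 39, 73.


Sum = 44 + 83 + 40 + 66 + 42 + 33 + 69 + 39 + 73 = 489
n = 9
Mean = 489/9 = 54.3333

Mean = 54.3333


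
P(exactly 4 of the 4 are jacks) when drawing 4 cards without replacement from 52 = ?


Hypergeometric: P(X=4) = C(4,4)·C(48,0) / C(52,4)
= 1 × 1 / 270725
= 1/270725 = 3.6938e-06

P = 3.6938e-06


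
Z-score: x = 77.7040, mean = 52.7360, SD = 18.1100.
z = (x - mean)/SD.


z = (77.7040 - 52.7360)/18.1100
= 24.9680/18.1100
= 1.3787

z = 1.3787


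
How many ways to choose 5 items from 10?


C(10,5) = 10!/(5! × 5!)
= 3628800/(120 × 120)
= 252

C(10,5) = 252


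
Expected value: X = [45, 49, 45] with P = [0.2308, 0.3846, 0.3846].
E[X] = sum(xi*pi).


E[X] = 45*0.2308 + 49*0.3846 + 45*0.3846
= 10.3860 + 18.8454 + 17.3070
= 46.5384

E[X] = 46.5384


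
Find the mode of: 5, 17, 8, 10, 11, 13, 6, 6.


Frequencies: 5:1, 6:2, 8:1, 10:1, 11:1, 13:1, 17:1
Max frequency = 2
Mode = 6

Mode = 6


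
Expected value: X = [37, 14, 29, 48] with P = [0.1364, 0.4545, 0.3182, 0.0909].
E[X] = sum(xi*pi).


E[X] = 37*0.1364 + 14*0.4545 + 29*0.3182 + 48*0.0909
= 5.0468 + 6.3630 + 9.2278 + 4.3632
= 25.0008

E[X] = 25.0008


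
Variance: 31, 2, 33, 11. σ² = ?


Mean = 19.2500
Squared deviations: 138.0625, 297.5625, 189.0625, 68.0625
Sum = 692.7500
Variance = 692.7500/4 = 173.1875

Variance = 173.1875


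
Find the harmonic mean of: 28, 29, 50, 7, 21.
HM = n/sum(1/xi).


Sum of reciprocals = 1/28 + 1/29 + 1/50 + 1/7 + 1/21 = 0.280673
HM = 5/0.280673 = 17.8143

HM = 17.8143


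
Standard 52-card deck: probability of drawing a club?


13 clubs in 52 cards
P = 13/52 = 0.2500

P = 0.2500


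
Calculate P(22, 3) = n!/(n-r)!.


P(22,3) = 22!/19!
= 1124000727777607680000/121645100408832000
= 9240

P(22,3) = 9240


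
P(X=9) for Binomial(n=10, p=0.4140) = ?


C(10,9) = 10
p^9 = 0.000357
(1-p)^1 = 0.586000
P = 10 * 0.000357 * 0.586000 = 0.0021

P(X=9) = 0.0021


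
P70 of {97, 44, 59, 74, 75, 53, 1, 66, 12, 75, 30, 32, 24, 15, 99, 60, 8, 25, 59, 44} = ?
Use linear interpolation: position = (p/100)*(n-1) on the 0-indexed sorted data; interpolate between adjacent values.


Sorted: 1, 8, 12, 15, 24, 25, 30, 32, 44, 44, 53, 59, 59, 60, 66, 74, 75, 75, 97, 99
n = 20
Index = 70/100 * 19 = 13.3000
Lower = data[13] = 60, Upper = data[14] = 66
P70 = 60 + 0.3000*(6) = 61.8000

P70 = 61.8000


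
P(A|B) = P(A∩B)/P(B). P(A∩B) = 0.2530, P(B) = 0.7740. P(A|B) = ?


P(A|B) = 0.2530/0.7740 = 0.3269

P(A|B) = 0.3269


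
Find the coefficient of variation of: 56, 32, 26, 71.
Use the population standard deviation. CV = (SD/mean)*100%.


Mean = 46.2500
SD = 18.1711
CV = (18.1711/46.2500)*100 = 39.2888%

CV = 39.2888%


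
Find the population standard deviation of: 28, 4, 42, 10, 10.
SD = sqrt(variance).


Mean = 18.8000
Variance = 199.3600
SD = sqrt(199.3600) = 14.1195

SD = 14.1195


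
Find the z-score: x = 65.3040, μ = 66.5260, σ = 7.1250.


z = (65.3040 - 66.5260)/7.1250
= -1.2220/7.1250
= -0.1715

z = -0.1715
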